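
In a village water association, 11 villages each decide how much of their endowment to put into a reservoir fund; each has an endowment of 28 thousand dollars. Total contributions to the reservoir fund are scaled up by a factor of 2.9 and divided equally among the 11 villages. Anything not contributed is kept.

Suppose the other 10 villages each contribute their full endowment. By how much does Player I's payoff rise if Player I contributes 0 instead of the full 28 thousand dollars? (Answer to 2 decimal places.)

20.62 thousand dollars

Switching from a contribution of 28 to 0 lets Player I keep an extra 28 thousand dollars, but lowers the reservoir fund by 28, which costs Player I their own share of that drop: 2.9/11 × 28 = 7.38.
Net gain = 28 − 7.38 = 20.62. The private return per contributed unit (0.2636) is below 1, so free-riding is indeed the best response regardless of what the others do.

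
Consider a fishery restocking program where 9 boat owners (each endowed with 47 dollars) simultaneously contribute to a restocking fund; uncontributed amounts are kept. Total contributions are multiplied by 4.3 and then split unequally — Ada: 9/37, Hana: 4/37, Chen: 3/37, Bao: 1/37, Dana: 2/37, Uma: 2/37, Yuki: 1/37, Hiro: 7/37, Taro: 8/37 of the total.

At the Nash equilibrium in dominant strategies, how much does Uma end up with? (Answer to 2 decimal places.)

57.92 dollars

A player with share s gets back 4.3·s per unit contributed, so full contribution is dominant for anyone with s > 1/4.3 = 0.2326 and zero contribution is dominant for anyone below.
The only share above 0.2326 is Ada's 9/37, contributing 47; the remaining 8 contribute 0. Total contributed: 47.
Uma keeps 47 and receives 4.3 × 47 × 2/37 = 10.92 from the restocking fund, for a payoff of 57.92.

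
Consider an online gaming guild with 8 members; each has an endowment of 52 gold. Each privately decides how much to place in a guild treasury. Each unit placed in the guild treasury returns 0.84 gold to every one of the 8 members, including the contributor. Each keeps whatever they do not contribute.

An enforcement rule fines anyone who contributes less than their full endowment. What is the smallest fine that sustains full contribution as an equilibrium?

Given the others contribute fully, the best deviation is to contribute 0 (any partial contribution still incurs the fine and gives up units whose private return 0.84 is below 1).
Deviating from 52 to 0 saves 52 gold but forfeits the deviator's share of the drop in the guild treasury: 0.84 × 52 = 43.68.
So the deviation gain is 52 − 43.68 = 8.32, and the fine must be at least 8.32 gold to wipe it out.

8.32 gold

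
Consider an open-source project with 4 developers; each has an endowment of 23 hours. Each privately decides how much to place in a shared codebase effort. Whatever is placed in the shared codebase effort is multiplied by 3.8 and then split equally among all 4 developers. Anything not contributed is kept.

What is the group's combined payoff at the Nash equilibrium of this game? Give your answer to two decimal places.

Each contributed unit returns 3.8/4 = 0.9500 to its contributor — below 1 — so contributing 0 is dominant for every player. At the Nash equilibrium everyone keeps their 23, and the group total is 4 × 23 = 92.

92.00 hours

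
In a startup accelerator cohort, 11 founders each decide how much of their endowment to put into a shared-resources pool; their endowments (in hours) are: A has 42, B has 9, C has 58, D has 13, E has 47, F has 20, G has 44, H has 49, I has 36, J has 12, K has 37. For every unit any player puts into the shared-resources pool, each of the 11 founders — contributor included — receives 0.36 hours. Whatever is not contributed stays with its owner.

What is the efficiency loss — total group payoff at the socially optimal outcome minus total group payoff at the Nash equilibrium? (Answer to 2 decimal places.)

1086.32 hours

The private return per contributed unit is 0.36 < 1 for everyone, so the Nash equilibrium is zero contribution and the group total is Σ E_j = 42 + 9 + 58 + 13 + 47 + 20 + 44 + 49 + 36 + 12 + 37 = 367.
Each contributed unit returns 3.960 to the group, so the social optimum is full contribution by everyone: group total = 3.960 × 367 = 1453.32.
Efficiency loss = (3.960 − 1) × 367 = 1086.32.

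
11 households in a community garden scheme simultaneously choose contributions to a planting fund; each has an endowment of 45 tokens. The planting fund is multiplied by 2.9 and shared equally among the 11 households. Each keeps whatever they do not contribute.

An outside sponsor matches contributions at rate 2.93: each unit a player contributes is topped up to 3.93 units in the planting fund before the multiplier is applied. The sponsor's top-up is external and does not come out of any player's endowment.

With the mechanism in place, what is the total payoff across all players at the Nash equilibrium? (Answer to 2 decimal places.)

Under the mechanism each unit contributed yields 2.9 × 3.93 / 11 = 1.0361 back to its contributor per unit of net cost, which exceeds 1, making full contribution the dominant choice for everyone.
At the Nash equilibrium everyone contributes 45. Group total payoff = 2.9 × 3.93 × 495 = 5641.52.

5641.52 tokens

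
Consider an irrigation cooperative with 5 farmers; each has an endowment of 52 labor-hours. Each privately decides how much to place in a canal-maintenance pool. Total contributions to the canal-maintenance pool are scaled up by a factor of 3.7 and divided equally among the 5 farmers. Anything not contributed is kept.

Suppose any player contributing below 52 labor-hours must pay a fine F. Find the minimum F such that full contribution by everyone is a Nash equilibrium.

13.52 labor-hours

Given the others contribute fully, the best deviation is to contribute 0 (any partial contribution still incurs the fine and gives up units whose private return 0.7400 is below 1).
Deviating from 52 to 0 saves 52 labor-hours but forfeits the deviator's share of the drop in the canal-maintenance pool: 3.7/5 × 52 = 38.48.
So the deviation gain is 52 − 38.48 = 13.52, and the fine must be at least 13.52 labor-hours to wipe it out.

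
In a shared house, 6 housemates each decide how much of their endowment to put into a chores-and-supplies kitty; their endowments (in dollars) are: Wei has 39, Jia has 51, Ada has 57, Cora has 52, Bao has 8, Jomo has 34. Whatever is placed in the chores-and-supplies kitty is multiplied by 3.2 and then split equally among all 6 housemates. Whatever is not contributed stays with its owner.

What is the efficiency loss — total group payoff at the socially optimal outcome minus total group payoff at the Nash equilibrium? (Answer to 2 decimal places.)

530.20 dollars

The private return per contributed unit is 3.2/6 = 0.5333 < 1 for every player regardless of endowment, so the Nash equilibrium is zero contribution and the group total is Σ E_j = 39 + 51 + 57 + 52 + 8 + 34 = 241.
Each contributed unit returns 3.200 to the group, so the social optimum is full contribution by everyone: group total = 3.200 × 241 = 771.20.
Efficiency loss = (3.200 − 1) × 241 = 530.20.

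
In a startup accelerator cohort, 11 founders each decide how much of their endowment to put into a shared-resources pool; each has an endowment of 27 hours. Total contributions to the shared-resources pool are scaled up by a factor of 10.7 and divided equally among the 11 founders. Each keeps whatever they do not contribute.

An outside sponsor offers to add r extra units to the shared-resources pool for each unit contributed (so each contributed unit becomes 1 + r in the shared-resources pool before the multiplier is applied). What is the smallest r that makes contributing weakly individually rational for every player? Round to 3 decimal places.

0.028

With matching at rate r, one contributed unit becomes (1 + r) in the shared-resources pool and returns 10.7 × (1 + r) / 11 to the contributor.
Setting this equal to 1: 1 + r = 11/10.7 = 1.0280.
So the minimum matching rate is r = 1.0280 − 1 = 0.028.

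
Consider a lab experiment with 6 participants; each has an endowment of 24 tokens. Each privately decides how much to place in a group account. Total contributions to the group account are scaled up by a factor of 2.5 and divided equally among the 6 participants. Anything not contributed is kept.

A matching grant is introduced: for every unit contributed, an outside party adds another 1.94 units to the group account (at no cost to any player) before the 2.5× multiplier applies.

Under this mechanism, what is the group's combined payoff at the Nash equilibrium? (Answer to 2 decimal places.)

1058.40 tokens

The effective private return per unit is now 2.5 × 2.94 / 6 = 1.2250 > 1, so every player's dominant strategy flips to full contribution.
At the Nash equilibrium everyone contributes 24. Group total payoff = 2.5 × 2.94 × 144 = 1058.40.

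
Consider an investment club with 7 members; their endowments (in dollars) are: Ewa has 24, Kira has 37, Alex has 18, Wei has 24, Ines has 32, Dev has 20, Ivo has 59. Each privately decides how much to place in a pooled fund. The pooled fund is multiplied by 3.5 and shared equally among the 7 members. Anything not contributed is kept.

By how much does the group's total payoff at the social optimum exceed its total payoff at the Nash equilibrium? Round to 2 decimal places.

535.00 dollars

The private return per contributed unit is 3.5/7 = 0.5000 < 1 for every player regardless of endowment, so the Nash equilibrium is zero contribution and the group total is Σ E_j = 24 + 37 + 18 + 24 + 32 + 20 + 59 = 214.
Each contributed unit returns 3.500 to the group, so the social optimum is full contribution by everyone: group total = 3.500 × 214 = 749.00.
Efficiency loss = (3.500 − 1) × 214 = 535.00.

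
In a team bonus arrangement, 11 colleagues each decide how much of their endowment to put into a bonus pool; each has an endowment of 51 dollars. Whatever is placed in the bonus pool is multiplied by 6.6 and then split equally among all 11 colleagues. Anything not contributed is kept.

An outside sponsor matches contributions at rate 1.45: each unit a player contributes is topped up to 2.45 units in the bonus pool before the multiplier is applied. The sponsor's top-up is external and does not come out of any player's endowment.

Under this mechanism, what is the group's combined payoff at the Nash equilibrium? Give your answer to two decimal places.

With the mechanism, a contributed unit returns 6.6 × 2.45 / 11 = 1.4700 per unit of net cost to the contributor — now above 1 — so contributing fully is weakly dominant for every player.
So the Nash equilibrium is full contribution by all 11; the group earns 6.6 × 2.45 × 561 = 9071.37.

9071.37 dollars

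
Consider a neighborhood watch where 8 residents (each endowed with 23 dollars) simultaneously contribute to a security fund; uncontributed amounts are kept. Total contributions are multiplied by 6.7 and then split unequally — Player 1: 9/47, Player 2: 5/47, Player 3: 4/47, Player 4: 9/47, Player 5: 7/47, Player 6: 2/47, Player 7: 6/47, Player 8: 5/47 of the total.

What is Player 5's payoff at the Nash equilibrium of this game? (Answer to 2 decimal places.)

A player with share s gets back 6.7·s per unit contributed, so full contribution is dominant for anyone with s > 1/6.7 = 0.1493 and zero contribution is dominant for anyone below.
The shares above 0.1493 belong to Player 1 and Player 4, contributing 23 each; the remaining 6 contribute 0. Total contributed: 46.
Player 5 keeps 23 and receives 6.7 × 46 × 7/47 = 45.90 from the security fund, for a payoff of 68.90.

68.90 dollars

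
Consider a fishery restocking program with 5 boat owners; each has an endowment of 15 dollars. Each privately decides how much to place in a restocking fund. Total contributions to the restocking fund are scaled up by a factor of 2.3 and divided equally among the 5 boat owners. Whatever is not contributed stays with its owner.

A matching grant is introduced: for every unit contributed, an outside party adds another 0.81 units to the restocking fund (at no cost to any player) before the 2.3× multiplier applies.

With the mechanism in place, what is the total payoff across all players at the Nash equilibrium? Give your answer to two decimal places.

The effective private return is 2.3 × 1.81 / 5 = 0.8326, which is still under 1, so the mechanism doesn't change anyone's dominant strategy: zero contribution.
At the Nash equilibrium no one contributes; group total payoff = 5 × 15 = 75.

75.00 dollars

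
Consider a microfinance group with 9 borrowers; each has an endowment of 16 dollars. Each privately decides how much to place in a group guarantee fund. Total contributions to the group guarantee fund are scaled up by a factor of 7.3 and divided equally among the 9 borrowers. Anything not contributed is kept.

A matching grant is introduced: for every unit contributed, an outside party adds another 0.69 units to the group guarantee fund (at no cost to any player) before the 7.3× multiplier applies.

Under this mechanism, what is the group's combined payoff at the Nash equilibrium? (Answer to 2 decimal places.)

1776.53 dollars

Under the mechanism each unit contributed yields 7.3 × 1.69 / 9 = 1.3708 back to its contributor per unit of net cost, which exceeds 1, making full contribution the dominant choice for everyone.
At the Nash equilibrium everyone contributes 16. Group total payoff = 7.3 × 1.69 × 144 = 1776.53.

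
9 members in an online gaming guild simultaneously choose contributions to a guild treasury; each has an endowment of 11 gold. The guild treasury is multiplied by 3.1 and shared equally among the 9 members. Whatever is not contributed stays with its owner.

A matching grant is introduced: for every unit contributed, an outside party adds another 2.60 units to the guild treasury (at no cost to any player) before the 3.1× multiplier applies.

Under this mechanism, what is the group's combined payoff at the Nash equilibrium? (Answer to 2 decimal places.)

With the mechanism, a contributed unit returns 3.1 × 3.60 / 9 = 1.2400 per unit of net cost to the contributor — now above 1 — so contributing fully is weakly dominant for every player.
At the Nash equilibrium everyone contributes 11. Group total payoff = 3.1 × 3.60 × 99 = 1104.84.

1104.84 gold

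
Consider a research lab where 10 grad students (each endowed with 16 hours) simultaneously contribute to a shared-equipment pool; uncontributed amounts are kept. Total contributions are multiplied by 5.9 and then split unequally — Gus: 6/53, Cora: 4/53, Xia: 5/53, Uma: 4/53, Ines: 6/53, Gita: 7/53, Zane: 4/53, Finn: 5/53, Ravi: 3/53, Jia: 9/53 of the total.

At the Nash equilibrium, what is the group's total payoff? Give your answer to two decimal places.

A player with share s gets back 5.9·s per unit contributed, so full contribution is dominant for anyone with s > 1/5.9 = 0.1695 and zero contribution is dominant for anyone below.
Only Jia (9/53) clears that bar, contributing 16; the remaining 9 contribute 0. Total contributed: 16.
The shared-equipment pool pays out 5.9 × 16 = 94.40 in total (split across the unequal shares, but the aggregate is all that matters for the group sum).
The 9 free-riders keep 16 each, adding 144. Group total = 144 + 94.40 = 238.40.

238.40 hours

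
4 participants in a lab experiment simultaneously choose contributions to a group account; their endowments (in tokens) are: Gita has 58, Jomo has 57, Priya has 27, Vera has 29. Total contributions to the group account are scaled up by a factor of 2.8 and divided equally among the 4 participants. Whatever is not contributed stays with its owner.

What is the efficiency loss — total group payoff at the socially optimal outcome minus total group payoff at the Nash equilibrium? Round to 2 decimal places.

The private return per contributed unit is 2.8/4 = 0.7000 < 1 for every player regardless of endowment, so the Nash equilibrium is zero contribution and the group total is Σ E_j = 58 + 57 + 27 + 29 = 171.
Each contributed unit returns 2.800 to the group, so the social optimum is full contribution by everyone: group total = 2.800 × 171 = 478.80.
Efficiency loss = (2.800 − 1) × 171 = 307.80.

307.80 tokens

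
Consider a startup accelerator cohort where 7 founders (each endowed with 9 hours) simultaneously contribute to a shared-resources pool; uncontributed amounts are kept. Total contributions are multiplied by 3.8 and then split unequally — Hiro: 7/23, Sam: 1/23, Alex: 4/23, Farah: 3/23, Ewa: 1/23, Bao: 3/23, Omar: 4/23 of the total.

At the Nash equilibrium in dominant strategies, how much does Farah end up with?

13.46 hours

Player j's private return per contributed unit is 3.8 × (j's share). Contributing is weakly dominant for j when that share is at least 1/3.8 = 0.2632, and contributing 0 is dominant otherwise.
The only share above 0.2632 is Hiro's 7/23, contributing 9; the remaining 6 contribute 0. Total contributed: 9.
Farah keeps 9 and receives 3.8 × 9 × 3/23 = 4.46 from the shared-resources pool, for a payoff of 13.46.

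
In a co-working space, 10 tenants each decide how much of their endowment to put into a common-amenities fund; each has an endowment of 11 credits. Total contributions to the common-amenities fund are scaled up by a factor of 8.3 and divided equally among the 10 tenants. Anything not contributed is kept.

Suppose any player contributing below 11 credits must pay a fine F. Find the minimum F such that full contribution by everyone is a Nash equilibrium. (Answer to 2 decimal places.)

Given the others contribute fully, the best deviation is to contribute 0 (any partial contribution still incurs the fine and gives up units whose private return 0.8300 is below 1).
Deviating from 11 to 0 saves 11 credits but forfeits the deviator's share of the drop in the common-amenities fund: 8.3/10 × 11 = 9.13.
So the deviation gain is 11 − 9.13 = 1.87, and the fine must be at least 1.87 credits to wipe it out.

1.87 credits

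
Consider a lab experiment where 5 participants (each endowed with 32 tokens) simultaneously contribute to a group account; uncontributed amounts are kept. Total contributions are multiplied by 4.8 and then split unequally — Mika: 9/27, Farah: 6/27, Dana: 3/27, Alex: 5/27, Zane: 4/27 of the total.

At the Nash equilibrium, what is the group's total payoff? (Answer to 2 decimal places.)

For player j, contributing a unit is worthwhile iff 4.8 × (j's share) ≥ 1, i.e. iff j's share is at least 0.2083.
Mika and Farah are above the threshold, contributing 32 each; the remaining 3 contribute 0. Total contributed: 64.
The group account pays out 4.8 × 64 = 307.20 in total (split across the unequal shares, but the aggregate is all that matters for the group sum).
The 3 free-riders keep 32 each, adding 96. Group total = 96 + 307.20 = 403.20.

403.20 tokens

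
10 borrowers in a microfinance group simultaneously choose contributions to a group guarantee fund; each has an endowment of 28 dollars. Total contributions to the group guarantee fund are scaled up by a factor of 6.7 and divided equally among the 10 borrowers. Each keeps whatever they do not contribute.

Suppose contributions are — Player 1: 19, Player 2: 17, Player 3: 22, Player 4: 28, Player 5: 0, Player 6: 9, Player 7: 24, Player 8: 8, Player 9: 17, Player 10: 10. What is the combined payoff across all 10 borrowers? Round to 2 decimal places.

1157.80 dollars

Total contributed: 19 + 17 + 22 + 28 + 0 + 9 + 24 + 8 + 17 + 10 = 154; total kept: 10 × 28 − 154 = 126.
The group guarantee fund pays out 6.7 × 154 = 1031.80 in aggregate.
Group total = 126 + 1031.80 = 1157.80.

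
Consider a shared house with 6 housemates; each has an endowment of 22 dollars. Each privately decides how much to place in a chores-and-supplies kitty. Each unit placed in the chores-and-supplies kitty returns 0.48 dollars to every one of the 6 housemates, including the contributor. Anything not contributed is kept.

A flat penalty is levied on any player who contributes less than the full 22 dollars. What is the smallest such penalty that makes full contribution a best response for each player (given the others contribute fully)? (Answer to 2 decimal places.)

11.44 dollars

Given the others contribute fully, the best deviation is to contribute 0 (any partial contribution still incurs the fine and gives up units whose private return 0.48 is below 1).
Deviating from 22 to 0 saves 22 dollars but forfeits the deviator's share of the drop in the chores-and-supplies kitty: 0.48 × 22 = 10.56.
So the deviation gain is 22 − 10.56 = 11.44, and the fine must be at least 11.44 dollars to wipe it out.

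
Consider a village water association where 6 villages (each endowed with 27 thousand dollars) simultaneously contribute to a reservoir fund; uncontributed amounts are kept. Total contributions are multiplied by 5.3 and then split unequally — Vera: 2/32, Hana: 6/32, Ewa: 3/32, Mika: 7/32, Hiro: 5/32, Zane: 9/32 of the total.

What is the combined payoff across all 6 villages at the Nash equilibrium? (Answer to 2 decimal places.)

A player with share s gets back 5.3·s per unit contributed, so full contribution is dominant for anyone with s > 1/5.3 = 0.1887 and zero contribution is dominant for anyone below.
Mika and Zane are above the threshold, contributing 27 each; the remaining 4 contribute 0. Total contributed: 54.
The reservoir fund pays out 5.3 × 54 = 286.20 in total (split across the unequal shares, but the aggregate is all that matters for the group sum).
The 4 free-riders keep 27 each, adding 108. Group total = 108 + 286.20 = 394.20.

394.20 thousand dollars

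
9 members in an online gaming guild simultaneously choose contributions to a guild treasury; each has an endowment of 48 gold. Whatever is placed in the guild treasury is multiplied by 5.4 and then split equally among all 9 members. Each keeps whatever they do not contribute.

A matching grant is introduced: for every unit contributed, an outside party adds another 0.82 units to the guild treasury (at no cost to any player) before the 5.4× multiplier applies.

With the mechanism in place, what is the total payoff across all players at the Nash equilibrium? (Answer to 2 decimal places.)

4245.70 gold

The effective private return per unit is now 5.4 × 1.82 / 9 = 1.0920 > 1, so every player's dominant strategy flips to full contribution.
So the Nash equilibrium is full contribution by all 9; the group earns 5.4 × 1.82 × 432 = 4245.70.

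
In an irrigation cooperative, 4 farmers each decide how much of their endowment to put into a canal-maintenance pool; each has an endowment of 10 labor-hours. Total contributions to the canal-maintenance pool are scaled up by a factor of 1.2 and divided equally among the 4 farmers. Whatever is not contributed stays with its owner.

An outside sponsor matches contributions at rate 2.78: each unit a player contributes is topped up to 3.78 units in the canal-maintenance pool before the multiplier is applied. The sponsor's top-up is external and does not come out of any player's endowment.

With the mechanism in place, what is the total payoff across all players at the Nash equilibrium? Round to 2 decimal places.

With the mechanism, a contributed unit returns 1.2 × 3.78 / 4 = 1.1340 per unit of net cost to the contributor — now above 1 — so contributing fully is weakly dominant for every player.
At the Nash equilibrium everyone contributes 10. Group total payoff = 1.2 × 3.78 × 40 = 181.44.

181.44 labor-hours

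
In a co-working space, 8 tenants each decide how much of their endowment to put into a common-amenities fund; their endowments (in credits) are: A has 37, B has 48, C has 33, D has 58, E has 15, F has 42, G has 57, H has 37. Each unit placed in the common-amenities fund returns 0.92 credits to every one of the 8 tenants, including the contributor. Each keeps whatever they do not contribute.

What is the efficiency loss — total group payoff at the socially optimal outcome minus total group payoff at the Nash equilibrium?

The private return per contributed unit is 0.92 < 1 for everyone, so the Nash equilibrium is zero contribution and the group total is Σ E_j = 37 + 48 + 33 + 58 + 15 + 42 + 57 + 37 = 327.
Each contributed unit returns 7.360 to the group, so the social optimum is full contribution by everyone: group total = 7.360 × 327 = 2406.72.
Efficiency loss = (7.360 − 1) × 327 = 2079.72.

2079.72 credits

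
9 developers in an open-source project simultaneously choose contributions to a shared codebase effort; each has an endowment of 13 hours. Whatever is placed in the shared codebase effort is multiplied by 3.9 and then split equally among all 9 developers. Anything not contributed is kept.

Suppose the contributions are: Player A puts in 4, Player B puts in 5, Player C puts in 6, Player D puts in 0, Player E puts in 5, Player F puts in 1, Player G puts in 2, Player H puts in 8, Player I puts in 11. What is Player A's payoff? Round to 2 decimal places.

Total contributed: 4 + 5 + 6 + 0 + 5 + 1 + 2 + 8 + 11 = 42.
Each receives 3.9 × 42 / 9 = 18.20 from the shared codebase effort.
Player A keeps 13 − 4 = 9, so Player A's payoff is 9 + 18.20 = 27.20.

27.20 hours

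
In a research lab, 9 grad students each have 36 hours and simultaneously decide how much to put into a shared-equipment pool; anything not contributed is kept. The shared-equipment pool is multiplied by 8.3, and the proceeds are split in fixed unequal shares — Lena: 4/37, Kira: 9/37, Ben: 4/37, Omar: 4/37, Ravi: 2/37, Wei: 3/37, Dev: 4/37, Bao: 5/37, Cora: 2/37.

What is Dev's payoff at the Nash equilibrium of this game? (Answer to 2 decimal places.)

100.61 hours

A player with share s gets back 8.3·s per unit contributed, so full contribution is dominant for anyone with s > 1/8.3 = 0.1205 and zero contribution is dominant for anyone below.
The shares above 0.1205 belong to Kira and Bao, contributing 36 each; the remaining 7 contribute 0. Total contributed: 72.
Dev keeps 36 and receives 8.3 × 72 × 4/37 = 64.61 from the shared-equipment pool, for a payoff of 100.61.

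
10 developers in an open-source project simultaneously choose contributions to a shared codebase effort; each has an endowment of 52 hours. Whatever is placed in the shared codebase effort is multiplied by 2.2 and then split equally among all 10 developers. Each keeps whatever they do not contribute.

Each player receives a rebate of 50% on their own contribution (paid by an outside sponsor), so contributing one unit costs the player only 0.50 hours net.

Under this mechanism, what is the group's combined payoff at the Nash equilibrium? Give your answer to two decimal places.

Even with the mechanism, each unit contributed returns only (2.2/10) / 0.50 = 0.4400 per unit of net cost, so contributing nothing is still dominant.
Everyone keeps their endowment and the group total is 10 × 52 = 520.

520.00 hours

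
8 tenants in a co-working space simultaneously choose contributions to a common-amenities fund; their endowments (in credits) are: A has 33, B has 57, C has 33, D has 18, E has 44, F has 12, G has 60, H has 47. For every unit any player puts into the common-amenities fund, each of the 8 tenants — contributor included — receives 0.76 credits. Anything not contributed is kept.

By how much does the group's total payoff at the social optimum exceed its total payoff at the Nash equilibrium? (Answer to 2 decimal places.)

The private return per contributed unit is 0.76 < 1 for everyone, so the Nash equilibrium is zero contribution and the group total is Σ E_j = 33 + 57 + 33 + 18 + 44 + 12 + 60 + 47 = 304.
Each contributed unit returns 6.080 to the group, so the social optimum is full contribution by everyone: group total = 6.080 × 304 = 1848.32.
Efficiency loss = (6.080 − 1) × 304 = 1544.32.

1544.32 credits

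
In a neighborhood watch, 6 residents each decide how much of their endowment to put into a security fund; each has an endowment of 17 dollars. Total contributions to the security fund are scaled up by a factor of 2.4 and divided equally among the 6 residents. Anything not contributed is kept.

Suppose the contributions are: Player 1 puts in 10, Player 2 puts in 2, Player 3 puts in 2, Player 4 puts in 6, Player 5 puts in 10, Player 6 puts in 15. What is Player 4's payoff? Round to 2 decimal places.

Total contributed: 10 + 2 + 2 + 6 + 10 + 15 = 45.
Each receives 2.4 × 45 / 6 = 18.00 from the security fund.
Player 4 keeps 17 − 6 = 11, so Player 4's payoff is 11 + 18.00 = 29.00.

29.00 dollars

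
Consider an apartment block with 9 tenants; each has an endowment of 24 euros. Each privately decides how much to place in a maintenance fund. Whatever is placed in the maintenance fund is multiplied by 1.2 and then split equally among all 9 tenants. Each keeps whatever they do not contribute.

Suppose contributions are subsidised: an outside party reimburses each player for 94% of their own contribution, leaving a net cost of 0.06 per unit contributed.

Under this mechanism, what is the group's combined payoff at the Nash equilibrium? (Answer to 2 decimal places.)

462.24 euros

Under the mechanism each unit contributed yields (1.2/9) / 0.06 = 2.2222 back to its contributor per unit of net cost, which exceeds 1, making full contribution the dominant choice for everyone.
At the Nash equilibrium everyone contributes 24. Group total payoff = 9 × (24 × 0.94 + 1.2 × 24) = 462.24.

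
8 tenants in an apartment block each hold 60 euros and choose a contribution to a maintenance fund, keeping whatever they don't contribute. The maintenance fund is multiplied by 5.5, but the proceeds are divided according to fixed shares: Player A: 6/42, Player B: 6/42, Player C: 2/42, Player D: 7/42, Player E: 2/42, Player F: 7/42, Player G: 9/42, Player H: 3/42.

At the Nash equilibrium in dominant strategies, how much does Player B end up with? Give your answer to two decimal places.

107.14 euros

For player j, contributing a unit is worthwhile iff 5.5 × (j's share) ≥ 1, i.e. iff j's share is at least 0.1818.
The only share above 0.1818 is Player G's 9/42, contributing 60; the remaining 7 contribute 0. Total contributed: 60.
Player B keeps 60 and receives 5.5 × 60 × 6/42 = 47.14 from the maintenance fund, for a payoff of 107.14.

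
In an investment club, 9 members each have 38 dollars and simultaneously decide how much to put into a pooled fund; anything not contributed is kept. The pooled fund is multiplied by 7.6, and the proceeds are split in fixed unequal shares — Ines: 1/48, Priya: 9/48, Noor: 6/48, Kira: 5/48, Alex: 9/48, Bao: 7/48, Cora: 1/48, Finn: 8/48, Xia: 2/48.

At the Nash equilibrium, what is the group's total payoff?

1345.20 dollars

Player j's private return per contributed unit is 7.6 × (j's share). Contributing is weakly dominant for j when that share is at least 1/7.6 = 0.1316, and contributing 0 is dominant otherwise.
Priya, Alex, Bao and Finn are above the threshold, contributing 38 each; the remaining 5 contribute 0. Total contributed: 152.
The pooled fund pays out 7.6 × 152 = 1155.20 in total (split across the unequal shares, but the aggregate is all that matters for the group sum).
The 5 free-riders keep 38 each, adding 190. Group total = 190 + 1155.20 = 1345.20.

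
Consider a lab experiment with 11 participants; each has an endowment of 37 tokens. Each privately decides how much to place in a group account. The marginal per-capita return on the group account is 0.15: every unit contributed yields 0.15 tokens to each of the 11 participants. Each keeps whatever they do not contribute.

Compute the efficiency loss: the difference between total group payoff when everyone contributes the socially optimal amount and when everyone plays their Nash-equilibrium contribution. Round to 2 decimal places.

264.55 tokens

The private return per contributed unit is 0.15 < 1, so contributing 0 is dominant for every player. At the Nash equilibrium everyone keeps their 37, and the group total is 11 × 37 = 407.
Each contributed unit returns 1.650 to the group as a whole (0.15 to each of 11 players), which exceeds 1, so the social optimum is full contribution: group total = 1.650 × 407 = 671.55.
Efficiency loss = 671.55 − 407 = 264.55.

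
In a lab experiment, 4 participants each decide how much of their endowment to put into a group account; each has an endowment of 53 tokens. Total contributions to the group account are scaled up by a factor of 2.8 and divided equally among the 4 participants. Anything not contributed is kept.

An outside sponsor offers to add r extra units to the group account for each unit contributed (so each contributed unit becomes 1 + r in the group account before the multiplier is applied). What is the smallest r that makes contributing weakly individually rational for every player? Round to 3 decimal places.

With matching at rate r, one contributed unit becomes (1 + r) in the group account and returns 2.8 × (1 + r) / 4 to the contributor.
Setting this equal to 1: 1 + r = 4/2.8 = 1.4286.
So the minimum matching rate is r = 1.4286 − 1 = 0.429.

0.429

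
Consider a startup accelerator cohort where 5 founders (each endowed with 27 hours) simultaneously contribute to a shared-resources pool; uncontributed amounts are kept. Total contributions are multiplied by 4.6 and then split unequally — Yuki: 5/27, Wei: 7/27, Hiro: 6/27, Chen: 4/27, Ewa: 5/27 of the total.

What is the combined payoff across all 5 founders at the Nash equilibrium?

Each unit j contributes comes back to j as 4.6 × (j's share), so j prefers to contribute only if that share exceeds 1/4.6 = 0.2174; otherwise keeping the unit dominates.
Wei and Hiro are above the threshold, contributing 27 each; the remaining 3 contribute 0. Total contributed: 54.
The shared-resources pool pays out 4.6 × 54 = 248.40 in total (split across the unequal shares, but the aggregate is all that matters for the group sum).
The 3 free-riders keep 27 each, adding 81. Group total = 81 + 248.40 = 329.40.

329.40 hours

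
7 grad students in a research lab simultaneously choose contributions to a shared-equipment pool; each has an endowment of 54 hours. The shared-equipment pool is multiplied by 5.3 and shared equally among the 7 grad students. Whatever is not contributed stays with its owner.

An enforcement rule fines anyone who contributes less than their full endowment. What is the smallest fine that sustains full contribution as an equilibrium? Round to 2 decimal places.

Given the others contribute fully, the best deviation is to contribute 0 (any partial contribution still incurs the fine and gives up units whose private return 0.7571 is below 1).
Deviating from 54 to 0 saves 54 hours but forfeits the deviator's share of the drop in the shared-equipment pool: 5.3/7 × 54 = 40.89.
So the deviation gain is 54 − 40.89 = 13.11, and the fine must be at least 13.11 hours to wipe it out.

13.11 hours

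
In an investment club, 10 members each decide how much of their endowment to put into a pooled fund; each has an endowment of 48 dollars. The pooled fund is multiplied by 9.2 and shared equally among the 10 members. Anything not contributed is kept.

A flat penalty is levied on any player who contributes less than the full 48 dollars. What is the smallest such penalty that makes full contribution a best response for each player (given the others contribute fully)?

Given the others contribute fully, the best deviation is to contribute 0 (any partial contribution still incurs the fine and gives up units whose private return 0.9200 is below 1).
Deviating from 48 to 0 saves 48 dollars but forfeits the deviator's share of the drop in the pooled fund: 9.2/10 × 48 = 44.16.
So the deviation gain is 48 − 44.16 = 3.84, and the fine must be at least 3.84 dollars to wipe it out.

3.84 dollars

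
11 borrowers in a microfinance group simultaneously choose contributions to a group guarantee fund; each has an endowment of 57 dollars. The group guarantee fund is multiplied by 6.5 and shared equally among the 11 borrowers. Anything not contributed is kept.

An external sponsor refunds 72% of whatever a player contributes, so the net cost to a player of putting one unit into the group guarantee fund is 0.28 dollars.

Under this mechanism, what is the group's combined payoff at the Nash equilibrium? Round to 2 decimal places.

4526.94 dollars

Under the mechanism each unit contributed yields (6.5/11) / 0.28 = 2.1104 back to its contributor per unit of net cost, which exceeds 1, making full contribution the dominant choice for everyone.
At the Nash equilibrium everyone contributes 57. Group total payoff = 11 × (57 × 0.72 + 6.5 × 57) = 4526.94.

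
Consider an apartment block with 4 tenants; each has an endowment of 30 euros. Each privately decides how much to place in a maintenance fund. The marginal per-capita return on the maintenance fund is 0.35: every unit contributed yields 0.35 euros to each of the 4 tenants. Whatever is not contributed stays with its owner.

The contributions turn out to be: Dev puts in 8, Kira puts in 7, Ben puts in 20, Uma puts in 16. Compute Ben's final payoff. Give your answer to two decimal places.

Total contributed: 8 + 7 + 20 + 16 = 51.
Each receives 0.35 × 51 = 17.85 from the maintenance fund.
Ben keeps 30 − 20 = 10, so Ben's payoff is 10 + 17.85 = 27.85.

27.85 euros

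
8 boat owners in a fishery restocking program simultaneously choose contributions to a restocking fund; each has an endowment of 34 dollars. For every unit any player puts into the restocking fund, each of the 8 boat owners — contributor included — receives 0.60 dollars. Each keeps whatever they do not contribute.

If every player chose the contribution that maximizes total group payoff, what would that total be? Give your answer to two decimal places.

Each contributed unit returns 4.800 to the group as a whole (0.60 to each of 8 players), which exceeds 1, so the social optimum is full contribution: group total = 4.800 × 272 = 1305.60.

1305.60 dollars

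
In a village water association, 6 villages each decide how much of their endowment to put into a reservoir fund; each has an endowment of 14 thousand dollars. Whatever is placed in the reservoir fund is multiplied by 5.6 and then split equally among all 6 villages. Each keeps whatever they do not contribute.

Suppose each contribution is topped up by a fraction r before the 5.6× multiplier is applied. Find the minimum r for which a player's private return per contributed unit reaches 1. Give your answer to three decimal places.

0.071

With matching at rate r, one contributed unit becomes (1 + r) in the reservoir fund and returns 5.6 × (1 + r) / 6 to the contributor.
Setting this equal to 1: 1 + r = 6/5.6 = 1.0714.
So the minimum matching rate is r = 1.0714 − 1 = 0.071.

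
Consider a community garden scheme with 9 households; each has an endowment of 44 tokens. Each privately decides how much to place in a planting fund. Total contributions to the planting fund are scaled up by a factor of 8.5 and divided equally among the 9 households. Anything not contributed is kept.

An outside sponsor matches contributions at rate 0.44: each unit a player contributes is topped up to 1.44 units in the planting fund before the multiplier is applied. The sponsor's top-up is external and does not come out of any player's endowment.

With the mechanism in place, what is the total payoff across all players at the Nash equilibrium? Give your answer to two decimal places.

4847.04 tokens

Under the mechanism each unit contributed yields 8.5 × 1.44 / 9 = 1.3600 back to its contributor per unit of net cost, which exceeds 1, making full contribution the dominant choice for everyone.
So the Nash equilibrium is full contribution by all 9; the group earns 8.5 × 1.44 × 396 = 4847.04.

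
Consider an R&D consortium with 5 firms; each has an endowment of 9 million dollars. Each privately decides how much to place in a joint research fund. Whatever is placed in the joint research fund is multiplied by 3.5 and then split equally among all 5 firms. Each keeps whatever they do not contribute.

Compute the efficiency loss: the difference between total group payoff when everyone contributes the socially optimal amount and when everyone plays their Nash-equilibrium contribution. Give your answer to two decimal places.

Each contributed unit returns 3.5/5 = 0.7000 to its contributor — below 1 — so contributing 0 is dominant for every player. At the Nash equilibrium everyone keeps their 9, and the group total is 5 × 9 = 45.
Each contributed unit returns 3.500 to the group as a whole (0.7000 to each of 5 players), which exceeds 1, so the social optimum is full contribution: group total = 3.500 × 45 = 157.50.
Efficiency loss = 157.50 − 45 = 112.50.

112.50 million dollars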